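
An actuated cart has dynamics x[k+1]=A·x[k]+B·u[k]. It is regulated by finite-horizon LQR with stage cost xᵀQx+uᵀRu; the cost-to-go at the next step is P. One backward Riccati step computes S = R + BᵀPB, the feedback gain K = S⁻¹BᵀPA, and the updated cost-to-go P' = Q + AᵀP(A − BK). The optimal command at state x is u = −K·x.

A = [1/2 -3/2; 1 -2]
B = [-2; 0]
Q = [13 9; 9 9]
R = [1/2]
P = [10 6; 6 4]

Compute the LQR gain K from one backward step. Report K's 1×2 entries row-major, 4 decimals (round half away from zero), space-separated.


BᵀP = [-20.0000 -12.0000]
S = R + BᵀPB = [1/2] + [40.0000] = [40.5000]
BᵀPA = [-22.0000 54.0000]
K = S⁻¹·BᵀPA = [-0.5432 1.3333]
A−BK = [-0.5864 1.1667; 1.0000 -2.0000]
AᵀP(A−BK) = [0.5494 -1.1667; -1.1667 2.5000]
P' = Q + AᵀP(A−BK) = [13.5494 7.8333; 7.8333 11.5000]
tr(P') = 25.0494

-0.5432 1.3333


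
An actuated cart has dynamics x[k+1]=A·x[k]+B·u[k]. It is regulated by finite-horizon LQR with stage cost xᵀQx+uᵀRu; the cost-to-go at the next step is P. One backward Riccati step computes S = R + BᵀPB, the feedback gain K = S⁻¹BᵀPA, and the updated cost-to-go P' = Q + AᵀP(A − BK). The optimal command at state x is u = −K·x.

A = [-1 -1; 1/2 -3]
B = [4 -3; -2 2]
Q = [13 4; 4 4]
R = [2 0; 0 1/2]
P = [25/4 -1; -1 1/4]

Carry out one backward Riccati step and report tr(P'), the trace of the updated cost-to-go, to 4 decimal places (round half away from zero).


BᵀP = [27.0000 -4.5000; -20.7500 3.5000]
S = R + BᵀPB = [2 0; 0 1/2] + [117.0000 -90.0000; -90.0000 69.2500] = [119.0000 -90.0000; -90.0000 69.7500]
BᵀPA = [-29.2500 -13.5000; 22.5000 10.2500]
K = S⁻¹·BᵀPA = [-0.0758 -0.0955; 0.2247 0.0237]
A−BK = [-0.0225 -0.5468; -0.1011 -3.2385]
AᵀP(A−BK) = [0.0379 0.0478; 0.0478 0.9675]
P' = Q + AᵀP(A−BK) = [13.0379 4.0478; 4.0478 4.9675]
tr(P') = 18.0055

18.0055


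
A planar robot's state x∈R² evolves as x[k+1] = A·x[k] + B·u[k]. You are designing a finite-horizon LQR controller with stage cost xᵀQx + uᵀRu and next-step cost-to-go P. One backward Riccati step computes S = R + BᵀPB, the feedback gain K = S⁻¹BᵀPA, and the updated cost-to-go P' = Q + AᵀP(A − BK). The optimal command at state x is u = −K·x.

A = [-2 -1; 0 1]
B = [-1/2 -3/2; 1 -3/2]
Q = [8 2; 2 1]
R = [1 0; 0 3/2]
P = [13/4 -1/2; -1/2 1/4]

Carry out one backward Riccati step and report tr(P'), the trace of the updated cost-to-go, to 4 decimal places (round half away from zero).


12.2445

BᵀP = [-2.1250 0.5000; -4.1250 0.3750]
S = R + BᵀPB = [1 0; 0 3/2] + [1.5625 2.4375; 2.4375 5.6250] = [2.5625 2.4375; 2.4375 7.1250]
BᵀPA = [4.2500 2.6250; 8.2500 4.5000]
K = S⁻¹·BᵀPA = [0.8259 0.6280; 0.8754 0.4167]
A−BK = [-0.2740 -0.0609; 0.4872 0.9971]
AᵀP(A−BK) = [2.2683 1.3930; 1.3930 0.9762]
P' = Q + AᵀP(A−BK) = [10.2683 3.3930; 3.3930 1.9762]
tr(P') = 12.2445


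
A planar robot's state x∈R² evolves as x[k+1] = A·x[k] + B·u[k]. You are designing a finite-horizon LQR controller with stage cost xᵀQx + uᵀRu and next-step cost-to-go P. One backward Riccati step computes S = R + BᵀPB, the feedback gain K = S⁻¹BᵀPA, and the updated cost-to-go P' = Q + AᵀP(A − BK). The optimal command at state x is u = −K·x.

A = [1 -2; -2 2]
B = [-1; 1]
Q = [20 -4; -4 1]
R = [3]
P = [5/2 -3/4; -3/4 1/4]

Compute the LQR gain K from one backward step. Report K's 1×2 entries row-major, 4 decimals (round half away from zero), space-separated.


BᵀP = [-3.2500 1.0000]
S = R + BᵀPB = [3] + [4.2500] = [7.2500]
BᵀPA = [-5.2500 8.5000]
K = S⁻¹·BᵀPA = [-0.7241 1.1724]
A−BK = [0.2759 -0.8276; -1.2759 0.8276]
AᵀP(A−BK) = [2.6983 -4.3448; -4.3448 7.0345]
P' = Q + AᵀP(A−BK) = [22.6983 -8.3448; -8.3448 8.0345]
tr(P') = 30.7328

-0.7241 1.1724


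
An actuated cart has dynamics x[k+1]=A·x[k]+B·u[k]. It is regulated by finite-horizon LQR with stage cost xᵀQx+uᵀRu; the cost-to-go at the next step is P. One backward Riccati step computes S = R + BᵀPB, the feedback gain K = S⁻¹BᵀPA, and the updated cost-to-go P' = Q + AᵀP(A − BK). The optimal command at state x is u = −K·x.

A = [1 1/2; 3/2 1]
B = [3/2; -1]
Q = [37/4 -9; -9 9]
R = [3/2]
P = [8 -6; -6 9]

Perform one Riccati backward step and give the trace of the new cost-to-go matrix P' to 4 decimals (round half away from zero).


BᵀP = [18.0000 -18.0000]
S = R + BᵀPB = [3/2] + [45.0000] = [46.5000]
BᵀPA = [-9.0000 -9.0000]
K = S⁻¹·BᵀPA = [-0.1935 -0.1935]
A−BK = [1.2903 0.7903; 1.3065 0.8065]
AᵀP(A−BK) = [8.5081 5.2581; 5.2581 3.2581]
P' = Q + AᵀP(A−BK) = [17.7581 -3.7419; -3.7419 12.2581]
tr(P') = 30.0161

30.0161


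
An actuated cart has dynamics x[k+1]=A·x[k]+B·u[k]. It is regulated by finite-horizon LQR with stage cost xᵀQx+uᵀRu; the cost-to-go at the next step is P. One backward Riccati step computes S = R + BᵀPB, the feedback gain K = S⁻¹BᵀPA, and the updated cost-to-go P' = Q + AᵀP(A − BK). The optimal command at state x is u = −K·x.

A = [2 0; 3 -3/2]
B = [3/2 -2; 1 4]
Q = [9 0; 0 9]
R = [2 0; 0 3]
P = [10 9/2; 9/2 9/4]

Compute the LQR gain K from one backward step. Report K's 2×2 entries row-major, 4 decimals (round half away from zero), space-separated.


BᵀP = [19.5000 9.0000; -2.0000 0.0000]
S = R + BᵀPB = [2 0; 0 3] + [38.2500 -3.0000; -3.0000 4.0000] = [40.2500 -3.0000; -3.0000 7.0000]
BᵀPA = [66.0000 -13.5000; -4.0000 0.0000]
K = S⁻¹·BᵀPA = [1.6499 -0.3465; 0.1357 -0.1485]
A−BK = [-0.2035 0.2227; 0.8075 -0.5596]
AᵀP(A−BK) = [5.9017 -1.3519; -1.3519 0.3851]
P' = Q + AᵀP(A−BK) = [14.9017 -1.3519; -1.3519 9.3851]
tr(P') = 24.2868

1.6499 -0.3465 0.1357 -0.1485


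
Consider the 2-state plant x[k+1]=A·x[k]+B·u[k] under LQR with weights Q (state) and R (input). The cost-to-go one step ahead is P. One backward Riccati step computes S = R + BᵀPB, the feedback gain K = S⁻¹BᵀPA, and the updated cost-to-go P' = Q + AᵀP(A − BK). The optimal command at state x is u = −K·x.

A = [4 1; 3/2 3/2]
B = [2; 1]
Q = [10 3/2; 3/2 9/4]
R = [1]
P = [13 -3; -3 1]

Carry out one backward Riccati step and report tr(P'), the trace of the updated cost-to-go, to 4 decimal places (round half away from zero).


BᵀP = [23.0000 -5.0000]
S = R + BᵀPB = [1] + [41.0000] = [42.0000]
BᵀPA = [84.5000 15.5000]
K = S⁻¹·BᵀPA = [2.0119 0.3690]
A−BK = [-0.0238 0.2619; -0.5119 1.1310]
AᵀP(A−BK) = [4.2440 0.5655; 0.5655 0.5298]
P' = Q + AᵀP(A−BK) = [14.2440 2.0655; 2.0655 2.7798]
tr(P') = 17.0238

17.0238


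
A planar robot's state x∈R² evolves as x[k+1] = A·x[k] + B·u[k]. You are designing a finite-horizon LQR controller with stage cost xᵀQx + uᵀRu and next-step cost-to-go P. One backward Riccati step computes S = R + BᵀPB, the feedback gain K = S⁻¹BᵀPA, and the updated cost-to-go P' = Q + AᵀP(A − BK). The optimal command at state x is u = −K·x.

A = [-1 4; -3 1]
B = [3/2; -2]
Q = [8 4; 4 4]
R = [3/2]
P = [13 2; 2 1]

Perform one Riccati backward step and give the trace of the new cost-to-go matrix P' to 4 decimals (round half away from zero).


BᵀP = [15.5000 1.0000]
S = R + BᵀPB = [3/2] + [21.2500] = [22.7500]
BᵀPA = [-18.5000 63.0000]
K = S⁻¹·BᵀPA = [-0.8132 2.7692]
A−BK = [0.2198 -0.1538; -4.6264 6.5385]
AᵀP(A−BK) = [18.9560 -29.7692; -29.7692 50.5385]
P' = Q + AᵀP(A−BK) = [26.9560 -25.7692; -25.7692 54.5385]
tr(P') = 81.4945

81.4945


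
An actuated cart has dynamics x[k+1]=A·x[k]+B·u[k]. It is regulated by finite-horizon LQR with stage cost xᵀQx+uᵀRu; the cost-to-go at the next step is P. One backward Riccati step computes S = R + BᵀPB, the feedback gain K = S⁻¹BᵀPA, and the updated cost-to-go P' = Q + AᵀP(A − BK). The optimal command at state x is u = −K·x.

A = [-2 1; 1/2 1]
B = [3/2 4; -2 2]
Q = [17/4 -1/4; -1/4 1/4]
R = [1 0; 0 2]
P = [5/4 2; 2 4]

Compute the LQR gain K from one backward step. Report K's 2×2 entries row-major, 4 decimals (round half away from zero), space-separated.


-0.3054 -0.1772 -0.2236 0.3103

BᵀP = [-2.1250 -5.0000; 9.0000 16.0000]
S = R + BᵀPB = [1 0; 0 2] + [6.8125 -18.5000; -18.5000 68.0000] = [7.8125 -18.5000; -18.5000 70.0000]
BᵀPA = [1.7500 -7.1250; -10.0000 25.0000]
K = S⁻¹·BᵀPA = [-0.3054 -0.1772; -0.2236 0.3103]
A−BK = [-0.6475 0.0244; 0.3363 0.0250]
AᵀP(A−BK) = [0.2987 -0.0867; -0.0867 0.2297]
P' = Q + AᵀP(A−BK) = [4.5487 -0.3367; -0.3367 0.4797]
tr(P') = 5.0284


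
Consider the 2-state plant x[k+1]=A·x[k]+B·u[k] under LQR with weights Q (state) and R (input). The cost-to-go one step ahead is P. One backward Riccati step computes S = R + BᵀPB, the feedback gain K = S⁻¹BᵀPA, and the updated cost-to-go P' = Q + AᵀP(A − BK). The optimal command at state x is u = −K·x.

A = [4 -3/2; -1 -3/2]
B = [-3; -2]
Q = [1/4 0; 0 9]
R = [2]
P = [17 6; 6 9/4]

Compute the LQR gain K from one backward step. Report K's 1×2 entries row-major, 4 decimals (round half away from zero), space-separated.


-0.9725 0.5434

BᵀP = [-63.0000 -22.5000]
S = R + BᵀPB = [2] + [234.0000] = [236.0000]
BᵀPA = [-229.5000 128.2500]
K = S⁻¹·BᵀPA = [-0.9725 0.5434]
A−BK = [1.0826 0.1303; -2.9449 -0.4131]
AᵀP(A−BK) = [3.0710 -0.9073; -0.9073 0.6173]
P' = Q + AᵀP(A−BK) = [3.3210 -0.9073; -0.9073 9.6173]
tr(P') = 12.9383


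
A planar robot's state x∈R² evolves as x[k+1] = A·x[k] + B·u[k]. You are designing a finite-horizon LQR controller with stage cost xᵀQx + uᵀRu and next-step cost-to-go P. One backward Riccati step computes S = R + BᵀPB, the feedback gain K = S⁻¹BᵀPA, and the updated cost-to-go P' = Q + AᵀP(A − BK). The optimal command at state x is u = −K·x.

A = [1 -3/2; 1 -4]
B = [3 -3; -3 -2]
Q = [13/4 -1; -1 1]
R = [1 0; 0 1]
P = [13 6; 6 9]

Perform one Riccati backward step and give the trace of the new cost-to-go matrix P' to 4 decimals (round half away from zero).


BᵀP = [21.0000 -9.0000; -51.0000 -36.0000]
S = R + BᵀPB = [1 0; 0 1] + [90.0000 -45.0000; -45.0000 225.0000] = [91.0000 -45.0000; -45.0000 226.0000]
BᵀPA = [12.0000 4.5000; -87.0000 220.5000]
K = S⁻¹·BᵀPA = [-0.0649 0.5900; -0.3979 1.0931]
A−BK = [0.0010 0.0094; 0.0096 -0.0437]
AᵀP(A−BK) = [0.1635 -0.4766; -0.4766 1.5565]
P' = Q + AᵀP(A−BK) = [3.4135 -1.4766; -1.4766 2.5565]
tr(P') = 5.9699

5.9699


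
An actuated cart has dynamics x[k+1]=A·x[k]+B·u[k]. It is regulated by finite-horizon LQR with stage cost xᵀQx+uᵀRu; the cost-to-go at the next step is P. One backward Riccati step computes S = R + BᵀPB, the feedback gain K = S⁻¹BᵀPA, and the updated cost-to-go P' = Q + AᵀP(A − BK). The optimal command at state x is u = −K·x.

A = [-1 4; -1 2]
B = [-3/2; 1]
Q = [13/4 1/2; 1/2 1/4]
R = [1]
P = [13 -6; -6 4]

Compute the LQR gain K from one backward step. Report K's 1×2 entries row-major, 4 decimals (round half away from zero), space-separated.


0.2392 -1.4545

BᵀP = [-25.5000 13.0000]
S = R + BᵀPB = [1] + [51.2500] = [52.2500]
BᵀPA = [12.5000 -76.0000]
K = S⁻¹·BᵀPA = [0.2392 -1.4545]
A−BK = [-0.6411 1.8182; -1.2392 3.4545]
AᵀP(A−BK) = [2.0096 -5.8182; -5.8182 17.4545]
P' = Q + AᵀP(A−BK) = [5.2596 -5.3182; -5.3182 17.7045]
tr(P') = 22.9641


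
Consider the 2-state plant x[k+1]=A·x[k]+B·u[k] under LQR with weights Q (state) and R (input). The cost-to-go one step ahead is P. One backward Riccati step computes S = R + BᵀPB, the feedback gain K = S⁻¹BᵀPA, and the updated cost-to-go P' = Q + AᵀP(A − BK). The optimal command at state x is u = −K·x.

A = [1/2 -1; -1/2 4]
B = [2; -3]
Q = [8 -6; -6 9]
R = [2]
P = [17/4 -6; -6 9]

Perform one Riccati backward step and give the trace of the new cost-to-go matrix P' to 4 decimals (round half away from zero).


19.6857

BᵀP = [26.5000 -39.0000]
S = R + BᵀPB = [2] + [170.0000] = [172.0000]
BᵀPA = [32.7500 -182.5000]
K = S⁻¹·BᵀPA = [0.1904 -1.0610]
A−BK = [0.1192 1.1221; 0.0712 0.8169]
AᵀP(A−BK) = [0.0767 -0.3757; -0.3757 2.6090]
P' = Q + AᵀP(A−BK) = [8.0767 -6.3757; -6.3757 11.6090]
tr(P') = 19.6857


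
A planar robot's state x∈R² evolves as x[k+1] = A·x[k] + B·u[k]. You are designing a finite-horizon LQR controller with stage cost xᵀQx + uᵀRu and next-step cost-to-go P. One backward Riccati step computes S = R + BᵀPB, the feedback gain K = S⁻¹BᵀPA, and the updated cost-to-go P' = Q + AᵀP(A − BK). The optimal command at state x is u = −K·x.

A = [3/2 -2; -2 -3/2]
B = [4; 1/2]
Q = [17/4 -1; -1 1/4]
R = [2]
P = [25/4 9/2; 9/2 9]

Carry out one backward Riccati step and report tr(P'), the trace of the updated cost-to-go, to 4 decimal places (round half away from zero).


35.9673

BᵀP = [27.2500 22.5000]
S = R + BᵀPB = [2] + [120.2500] = [122.2500]
BᵀPA = [-4.1250 -88.2500]
K = S⁻¹·BᵀPA = [-0.0337 -0.7219]
A−BK = [1.6350 0.8875; -1.9831 -1.1391]
AᵀP(A−BK) = [22.9233 13.1472; 13.1472 8.5440]
P' = Q + AᵀP(A−BK) = [27.1733 12.1472; 12.1472 8.7940]
tr(P') = 35.9673


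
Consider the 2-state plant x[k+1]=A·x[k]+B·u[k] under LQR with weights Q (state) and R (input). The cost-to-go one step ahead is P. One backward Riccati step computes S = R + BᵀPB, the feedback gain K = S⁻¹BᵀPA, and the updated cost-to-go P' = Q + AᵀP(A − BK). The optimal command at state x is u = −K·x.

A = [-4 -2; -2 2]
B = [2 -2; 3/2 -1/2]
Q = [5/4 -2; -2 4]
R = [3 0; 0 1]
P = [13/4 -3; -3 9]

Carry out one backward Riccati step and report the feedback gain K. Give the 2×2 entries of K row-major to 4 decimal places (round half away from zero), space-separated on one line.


BᵀP = [2.0000 7.5000; -5.0000 1.5000]
S = R + BᵀPB = [3 0; 0 1] + [15.2500 -7.7500; -7.7500 9.2500] = [18.2500 -7.7500; -7.7500 10.2500]
BᵀPA = [-23.0000 11.0000; 17.0000 13.0000]
K = S⁻¹·BᵀPA = [-0.8189 1.6811; 1.0394 2.5394]
A−BK = [-0.2835 -0.2835; -0.2520 0.7480]
AᵀP(A−BK) = [3.4961 -2.5039; -2.5039 21.4961]
P' = Q + AᵀP(A−BK) = [4.7461 -4.5039; -4.5039 25.4961]
tr(P') = 30.2421

-0.8189 1.6811 1.0394 2.5394


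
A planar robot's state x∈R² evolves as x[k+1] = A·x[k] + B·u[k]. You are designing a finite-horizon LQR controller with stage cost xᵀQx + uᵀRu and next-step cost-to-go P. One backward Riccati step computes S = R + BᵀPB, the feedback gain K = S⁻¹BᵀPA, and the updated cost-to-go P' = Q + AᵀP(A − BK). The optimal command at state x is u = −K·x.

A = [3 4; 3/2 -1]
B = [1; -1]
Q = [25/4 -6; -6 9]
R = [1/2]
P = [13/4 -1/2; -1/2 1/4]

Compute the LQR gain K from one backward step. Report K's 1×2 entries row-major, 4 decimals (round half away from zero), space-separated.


2.0250 3.1500

BᵀP = [3.7500 -0.7500]
S = R + BᵀPB = [1/2] + [4.5000] = [5.0000]
BᵀPA = [10.1250 15.7500]
K = S⁻¹·BᵀPA = [2.0250 3.1500]
A−BK = [0.9750 0.8500; 3.5250 2.1500]
AᵀP(A−BK) = [4.8094 5.2313; 5.2313 6.6375]
P' = Q + AᵀP(A−BK) = [11.0594 -0.7688; -0.7688 15.6375]
tr(P') = 26.6969


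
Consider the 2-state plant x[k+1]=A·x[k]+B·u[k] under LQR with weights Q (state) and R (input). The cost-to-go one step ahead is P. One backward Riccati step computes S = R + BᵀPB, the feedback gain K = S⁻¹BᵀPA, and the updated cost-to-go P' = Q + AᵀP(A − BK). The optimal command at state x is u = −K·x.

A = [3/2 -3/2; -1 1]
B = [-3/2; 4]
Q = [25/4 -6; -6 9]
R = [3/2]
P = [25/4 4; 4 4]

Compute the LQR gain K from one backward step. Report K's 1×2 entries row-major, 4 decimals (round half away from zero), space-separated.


-0.0020 0.0020

BᵀP = [6.6250 10.0000]
S = R + BᵀPB = [3/2] + [30.0625] = [31.5625]
BᵀPA = [-0.0625 0.0625]
K = S⁻¹·BᵀPA = [-0.0020 0.0020]
A−BK = [1.4970 -1.4970; -0.9921 0.9921]
AᵀP(A−BK) = [6.0624 -6.0624; -6.0624 6.0624]
P' = Q + AᵀP(A−BK) = [12.3124 -12.0624; -12.0624 15.0624]
tr(P') = 27.3748


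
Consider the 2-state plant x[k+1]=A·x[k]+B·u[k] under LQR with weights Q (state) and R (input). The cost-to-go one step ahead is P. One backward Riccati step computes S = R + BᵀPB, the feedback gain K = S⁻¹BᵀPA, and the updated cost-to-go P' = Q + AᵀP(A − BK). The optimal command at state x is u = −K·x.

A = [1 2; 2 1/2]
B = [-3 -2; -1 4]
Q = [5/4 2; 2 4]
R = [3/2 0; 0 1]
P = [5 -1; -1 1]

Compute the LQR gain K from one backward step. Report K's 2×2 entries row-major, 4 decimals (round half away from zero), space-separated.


-0.5069 -0.5877 0.3066 -0.0725

BᵀP = [-14.0000 2.0000; -14.0000 6.0000]
S = R + BᵀPB = [3/2 0; 0 1] + [40.0000 36.0000; 36.0000 52.0000] = [41.5000 36.0000; 36.0000 53.0000]
BᵀPA = [-10.0000 -27.0000; -2.0000 -25.0000]
K = S⁻¹·BᵀPA = [-0.5069 -0.5877; 0.3066 -0.0725]
A−BK = [0.0924 0.0919; 0.2667 0.2023]
AᵀP(A−BK) = [0.5440 0.4779; 0.4779 0.5693]
P' = Q + AᵀP(A−BK) = [1.7940 2.4779; 2.4779 4.5693]
tr(P') = 6.3633


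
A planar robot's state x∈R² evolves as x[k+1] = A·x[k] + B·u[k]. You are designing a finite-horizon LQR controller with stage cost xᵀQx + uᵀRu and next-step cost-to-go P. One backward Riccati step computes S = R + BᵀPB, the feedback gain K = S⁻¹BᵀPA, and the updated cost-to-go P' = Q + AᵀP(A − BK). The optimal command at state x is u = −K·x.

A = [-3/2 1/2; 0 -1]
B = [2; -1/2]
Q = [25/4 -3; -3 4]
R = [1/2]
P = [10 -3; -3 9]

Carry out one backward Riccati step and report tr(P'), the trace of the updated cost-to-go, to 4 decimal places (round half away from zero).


16.6526

BᵀP = [21.5000 -10.5000]
S = R + BᵀPB = [1/2] + [48.2500] = [48.7500]
BᵀPA = [-32.2500 21.2500]
K = S⁻¹·BᵀPA = [-0.6615 0.4359]
A−BK = [-0.1769 -0.3718; -0.3308 -0.7821]
AᵀP(A−BK) = [1.1654 2.0577; 2.0577 5.2372]
P' = Q + AᵀP(A−BK) = [7.4154 -0.9423; -0.9423 9.2372]
tr(P') = 16.6526


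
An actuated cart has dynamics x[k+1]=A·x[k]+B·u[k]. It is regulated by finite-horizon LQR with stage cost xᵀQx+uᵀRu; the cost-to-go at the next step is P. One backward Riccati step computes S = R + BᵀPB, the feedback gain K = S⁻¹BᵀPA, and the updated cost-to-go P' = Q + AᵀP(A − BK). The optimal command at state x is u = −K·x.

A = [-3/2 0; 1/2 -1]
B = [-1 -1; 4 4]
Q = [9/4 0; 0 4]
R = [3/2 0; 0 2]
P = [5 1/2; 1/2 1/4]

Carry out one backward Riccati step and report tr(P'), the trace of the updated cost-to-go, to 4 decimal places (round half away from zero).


BᵀP = [-3.0000 0.5000; -3.0000 0.5000]
S = R + BᵀPB = [3/2 0; 0 2] + [5.0000 5.0000; 5.0000 5.0000] = [6.5000 5.0000; 5.0000 7.0000]
BᵀPA = [4.7500 -0.5000; 4.7500 -0.5000]
K = S⁻¹·BᵀPA = [0.4634 -0.0488; 0.3476 -0.0366]
A−BK = [-0.6890 -0.0854; -2.7439 -0.6585]
AᵀP(A−BK) = [6.7104 1.0305; 1.0305 0.2073]
P' = Q + AᵀP(A−BK) = [8.9604 1.0305; 1.0305 4.2073]
tr(P') = 13.1677

13.1677


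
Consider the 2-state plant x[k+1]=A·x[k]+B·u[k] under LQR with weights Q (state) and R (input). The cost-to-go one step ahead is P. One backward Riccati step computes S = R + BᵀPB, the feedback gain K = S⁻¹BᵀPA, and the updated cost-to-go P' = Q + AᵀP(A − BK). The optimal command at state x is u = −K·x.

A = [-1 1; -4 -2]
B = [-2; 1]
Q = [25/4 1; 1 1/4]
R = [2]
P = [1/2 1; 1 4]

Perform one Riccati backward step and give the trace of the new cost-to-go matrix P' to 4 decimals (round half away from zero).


71.5000

BᵀP = [0.0000 2.0000]
S = R + BᵀPB = [2] + [2.0000] = [4.0000]
BᵀPA = [-8.0000 -4.0000]
K = S⁻¹·BᵀPA = [-2.0000 -1.0000]
A−BK = [-5.0000 -1.0000; -2.0000 -1.0000]
AᵀP(A−BK) = [56.5000 21.5000; 21.5000 8.5000]
P' = Q + AᵀP(A−BK) = [62.7500 22.5000; 22.5000 8.7500]
tr(P') = 71.5000


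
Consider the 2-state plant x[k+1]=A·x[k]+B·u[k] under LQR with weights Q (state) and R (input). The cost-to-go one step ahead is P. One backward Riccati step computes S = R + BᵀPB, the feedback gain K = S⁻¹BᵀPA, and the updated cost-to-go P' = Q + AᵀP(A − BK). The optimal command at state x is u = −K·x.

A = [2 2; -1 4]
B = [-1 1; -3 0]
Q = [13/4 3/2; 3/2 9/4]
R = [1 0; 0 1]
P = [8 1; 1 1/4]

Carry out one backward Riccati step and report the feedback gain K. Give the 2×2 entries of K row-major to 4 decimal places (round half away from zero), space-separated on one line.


BᵀP = [-11.0000 -1.7500; 8.0000 1.0000]
S = R + BᵀPB = [1 0; 0 1] + [16.2500 -11.0000; -11.0000 8.0000] = [17.2500 -11.0000; -11.0000 9.0000]
BᵀPA = [-20.2500 -29.0000; 15.0000 20.0000]
K = S⁻¹·BᵀPA = [-0.5036 -1.1971; 1.0511 0.7591]
A−BK = [0.4453 0.0438; -2.5109 0.4088]
AᵀP(A−BK) = [2.2847 1.3723; 1.3723 2.1022]
P' = Q + AᵀP(A−BK) = [5.5347 2.8723; 2.8723 4.3522]
tr(P') = 9.8869

-0.5036 -1.1971 1.0511 0.7591


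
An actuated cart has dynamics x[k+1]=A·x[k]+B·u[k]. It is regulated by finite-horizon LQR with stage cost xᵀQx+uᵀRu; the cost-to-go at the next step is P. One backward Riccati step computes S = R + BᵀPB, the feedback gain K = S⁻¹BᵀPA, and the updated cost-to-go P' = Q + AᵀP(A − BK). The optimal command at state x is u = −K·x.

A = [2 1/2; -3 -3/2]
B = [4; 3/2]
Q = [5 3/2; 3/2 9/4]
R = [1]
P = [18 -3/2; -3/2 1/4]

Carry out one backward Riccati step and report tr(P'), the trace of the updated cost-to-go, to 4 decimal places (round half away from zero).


BᵀP = [69.7500 -5.6250]
S = R + BᵀPB = [1] + [270.5625] = [271.5625]
BᵀPA = [156.3750 43.3125]
K = S⁻¹·BᵀPA = [0.5758 0.1595]
A−BK = [-0.3033 -0.1380; -3.8638 -1.7392]
AᵀP(A−BK) = [2.2039 0.9342; 0.9342 0.4044]
P' = Q + AᵀP(A−BK) = [7.2039 2.4342; 2.4342 2.6544]
tr(P') = 9.8583

9.8583


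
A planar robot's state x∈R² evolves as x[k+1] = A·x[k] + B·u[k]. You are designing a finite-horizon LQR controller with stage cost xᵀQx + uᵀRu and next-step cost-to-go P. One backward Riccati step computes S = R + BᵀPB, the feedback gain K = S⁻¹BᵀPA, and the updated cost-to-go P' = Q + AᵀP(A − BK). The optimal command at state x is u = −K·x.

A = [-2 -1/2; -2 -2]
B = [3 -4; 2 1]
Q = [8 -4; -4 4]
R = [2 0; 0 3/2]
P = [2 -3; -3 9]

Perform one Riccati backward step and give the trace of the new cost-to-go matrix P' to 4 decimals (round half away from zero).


14.9171

BᵀP = [0.0000 9.0000; -11.0000 21.0000]
S = R + BᵀPB = [2 0; 0 3/2] + [18.0000 9.0000; 9.0000 65.0000] = [20.0000 9.0000; 9.0000 66.5000]
BᵀPA = [-18.0000 -18.0000; -20.0000 -36.5000]
K = S⁻¹·BᵀPA = [-0.8143 -0.6954; -0.1906 -0.4548]
A−BK = [-0.3195 -0.2330; -0.1809 -0.1545]
AᵀP(A−BK) = [1.5324 1.3883; 1.3883 1.3847]
P' = Q + AᵀP(A−BK) = [9.5324 -2.6117; -2.6117 5.3847]
tr(P') = 14.9171


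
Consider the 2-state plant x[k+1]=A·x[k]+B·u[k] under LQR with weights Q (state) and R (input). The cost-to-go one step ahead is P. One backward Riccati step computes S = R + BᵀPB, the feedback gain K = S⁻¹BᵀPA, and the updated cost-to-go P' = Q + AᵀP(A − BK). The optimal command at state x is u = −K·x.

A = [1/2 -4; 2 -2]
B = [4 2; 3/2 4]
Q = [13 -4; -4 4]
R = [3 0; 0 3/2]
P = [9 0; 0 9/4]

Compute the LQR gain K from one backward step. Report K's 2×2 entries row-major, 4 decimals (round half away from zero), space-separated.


-0.1266 -0.8755 0.5146 -0.2060

BᵀP = [36.0000 3.3750; 18.0000 9.0000]
S = R + BᵀPB = [3 0; 0 3/2] + [149.0625 85.5000; 85.5000 72.0000] = [152.0625 85.5000; 85.5000 73.5000]
BᵀPA = [24.7500 -150.7500; 27.0000 -90.0000]
K = S⁻¹·BᵀPA = [-0.1266 -0.8755; 0.5146 -0.2060]
A−BK = [-0.0229 -0.0858; 0.1315 0.1373]
AᵀP(A−BK) = [0.4889 0.2318; 0.2318 2.4721]
P' = Q + AᵀP(A−BK) = [13.4889 -3.7682; -3.7682 6.4721]
tr(P') = 19.9610


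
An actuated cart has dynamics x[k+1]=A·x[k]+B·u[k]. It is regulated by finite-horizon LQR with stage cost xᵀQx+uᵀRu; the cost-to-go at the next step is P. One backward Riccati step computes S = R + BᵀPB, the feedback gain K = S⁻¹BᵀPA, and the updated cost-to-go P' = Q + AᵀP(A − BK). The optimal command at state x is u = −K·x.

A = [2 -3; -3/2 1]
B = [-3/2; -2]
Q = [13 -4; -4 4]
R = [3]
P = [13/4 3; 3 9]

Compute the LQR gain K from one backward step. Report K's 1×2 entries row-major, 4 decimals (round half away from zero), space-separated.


0.1866 0.1574

BᵀP = [-10.8750 -22.5000]
S = R + BᵀPB = [3] + [61.3125] = [64.3125]
BᵀPA = [12.0000 10.1250]
K = S⁻¹·BᵀPA = [0.1866 0.1574]
A−BK = [2.2799 -2.7638; -1.1268 1.3149]
AᵀP(A−BK) = [13.0109 -15.3892; -15.3892 18.6560]
P' = Q + AᵀP(A−BK) = [26.0109 -19.3892; -19.3892 22.6560]
tr(P') = 48.6669


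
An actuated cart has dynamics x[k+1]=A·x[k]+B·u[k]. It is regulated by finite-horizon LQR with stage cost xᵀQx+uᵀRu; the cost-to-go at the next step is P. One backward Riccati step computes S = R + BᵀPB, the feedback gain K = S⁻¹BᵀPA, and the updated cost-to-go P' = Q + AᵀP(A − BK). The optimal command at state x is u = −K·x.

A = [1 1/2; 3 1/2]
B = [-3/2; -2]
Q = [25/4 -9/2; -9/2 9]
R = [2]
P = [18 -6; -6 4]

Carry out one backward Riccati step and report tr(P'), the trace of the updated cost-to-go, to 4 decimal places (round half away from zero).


BᵀP = [-15.0000 1.0000]
S = R + BᵀPB = [2] + [20.5000] = [22.5000]
BᵀPA = [-12.0000 -7.0000]
K = S⁻¹·BᵀPA = [-0.5333 -0.3111]
A−BK = [0.2000 0.0333; 1.9333 -0.1222]
AᵀP(A−BK) = [11.6000 -0.7333; -0.7333 0.3222]
P' = Q + AᵀP(A−BK) = [17.8500 -5.2333; -5.2333 9.3222]
tr(P') = 27.1722

27.1722


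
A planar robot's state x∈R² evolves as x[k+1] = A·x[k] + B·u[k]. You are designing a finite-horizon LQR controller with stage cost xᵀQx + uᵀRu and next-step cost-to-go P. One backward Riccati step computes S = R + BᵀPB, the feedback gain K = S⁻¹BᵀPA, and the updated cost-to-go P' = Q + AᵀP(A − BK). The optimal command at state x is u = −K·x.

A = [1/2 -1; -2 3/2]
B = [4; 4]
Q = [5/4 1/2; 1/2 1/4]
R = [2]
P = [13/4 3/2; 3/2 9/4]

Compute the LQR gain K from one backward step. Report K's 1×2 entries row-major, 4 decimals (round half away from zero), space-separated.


BᵀP = [19.0000 15.0000]
S = R + BᵀPB = [2] + [136.0000] = [138.0000]
BᵀPA = [-20.5000 3.5000]
K = S⁻¹·BᵀPA = [-0.1486 0.0254]
A−BK = [1.0942 -1.1014; -1.4058 1.3986]
AᵀP(A−BK) = [3.7672 -3.7301; -3.7301 3.7237]
P' = Q + AᵀP(A−BK) = [5.0172 -3.2301; -3.2301 3.9737]
tr(P') = 8.9909

-0.1486 0.0254


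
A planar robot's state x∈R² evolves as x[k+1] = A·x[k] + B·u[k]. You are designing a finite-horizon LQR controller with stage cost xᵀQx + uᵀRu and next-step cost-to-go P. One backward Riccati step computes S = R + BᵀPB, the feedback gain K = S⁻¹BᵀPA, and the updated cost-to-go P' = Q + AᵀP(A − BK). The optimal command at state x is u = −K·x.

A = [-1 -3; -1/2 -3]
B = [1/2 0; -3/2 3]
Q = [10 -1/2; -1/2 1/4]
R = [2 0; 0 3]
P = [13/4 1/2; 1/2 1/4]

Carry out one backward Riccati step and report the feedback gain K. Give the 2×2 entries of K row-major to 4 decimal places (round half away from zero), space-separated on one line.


-0.3643 -1.0515 -0.3832 -1.3608

BᵀP = [0.8750 -0.1250; 1.5000 0.7500]
S = R + BᵀPB = [2 0; 0 3] + [0.6250 -0.3750; -0.3750 2.2500] = [2.6250 -0.3750; -0.3750 5.2500]
BᵀPA = [-0.8125 -2.2500; -1.8750 -6.7500]
K = S⁻¹·BᵀPA = [-0.3643 -1.0515; -0.3832 -1.3608]
A−BK = [-0.8179 -2.4742; 0.1031 -0.4948]
AᵀP(A−BK) = [2.7981 8.9691; 8.9691 28.9485]
P' = Q + AᵀP(A−BK) = [12.7981 8.4691; 8.4691 29.1985]
tr(P') = 41.9966


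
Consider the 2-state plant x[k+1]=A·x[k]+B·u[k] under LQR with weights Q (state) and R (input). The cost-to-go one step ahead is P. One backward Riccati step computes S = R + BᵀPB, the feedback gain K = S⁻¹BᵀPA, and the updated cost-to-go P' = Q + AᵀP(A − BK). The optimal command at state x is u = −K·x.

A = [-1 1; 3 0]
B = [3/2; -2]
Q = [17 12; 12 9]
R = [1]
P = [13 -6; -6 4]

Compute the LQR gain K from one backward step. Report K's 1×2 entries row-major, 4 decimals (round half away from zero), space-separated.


-1.0030 0.3830

BᵀP = [31.5000 -17.0000]
S = R + BᵀPB = [1] + [81.2500] = [82.2500]
BᵀPA = [-82.5000 31.5000]
K = S⁻¹·BᵀPA = [-1.0030 0.3830]
A−BK = [0.5046 0.4255; 0.9939 0.7660]
AᵀP(A−BK) = [2.2492 0.5957; 0.5957 0.9362]
P' = Q + AᵀP(A−BK) = [19.2492 12.5957; 12.5957 9.9362]
tr(P') = 29.1854


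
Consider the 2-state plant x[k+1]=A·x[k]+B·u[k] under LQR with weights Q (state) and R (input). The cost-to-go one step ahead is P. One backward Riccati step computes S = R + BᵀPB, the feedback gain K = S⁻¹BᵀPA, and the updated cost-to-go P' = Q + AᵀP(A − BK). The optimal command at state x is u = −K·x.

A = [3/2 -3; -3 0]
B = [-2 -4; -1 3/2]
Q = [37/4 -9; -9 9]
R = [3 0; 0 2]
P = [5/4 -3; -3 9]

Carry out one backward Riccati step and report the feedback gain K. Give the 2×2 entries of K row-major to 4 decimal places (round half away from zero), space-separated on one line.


0.4959 0.1945 -1.1186 0.3804

BᵀP = [0.5000 -3.0000; -9.5000 25.5000]
S = R + BᵀPB = [3 0; 0 2] + [2.0000 -6.5000; -6.5000 76.2500] = [5.0000 -6.5000; -6.5000 78.2500]
BᵀPA = [9.7500 -1.5000; -90.7500 28.5000]
K = S⁻¹·BᵀPA = [0.4959 0.1945; -1.1186 0.3804]
A−BK = [-1.9824 -1.0895; -0.8263 -0.3761]
AᵀP(A−BK) = [4.4690 -0.0024; -0.0024 0.7011]
P' = Q + AᵀP(A−BK) = [13.7190 -9.0024; -9.0024 9.7011]
tr(P') = 23.4201


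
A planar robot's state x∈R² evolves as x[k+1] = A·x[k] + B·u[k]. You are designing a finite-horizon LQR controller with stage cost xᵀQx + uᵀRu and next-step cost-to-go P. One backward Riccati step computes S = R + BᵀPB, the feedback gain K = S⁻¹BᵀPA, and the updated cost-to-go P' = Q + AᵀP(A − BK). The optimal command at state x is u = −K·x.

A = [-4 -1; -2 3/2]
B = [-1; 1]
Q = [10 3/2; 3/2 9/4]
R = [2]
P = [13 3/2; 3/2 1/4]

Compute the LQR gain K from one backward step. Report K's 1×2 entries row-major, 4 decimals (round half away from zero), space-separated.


BᵀP = [-11.5000 -1.2500]
S = R + BᵀPB = [2] + [10.2500] = [12.2500]
BᵀPA = [48.5000 9.6250]
K = S⁻¹·BᵀPA = [3.9592 0.7857]
A−BK = [-0.0408 -0.2143; -5.9592 0.7143]
AᵀP(A−BK) = [40.9796 7.1429; 7.1429 1.5000]
P' = Q + AᵀP(A−BK) = [50.9796 8.6429; 8.6429 3.7500]
tr(P') = 54.7296

3.9592 0.7857


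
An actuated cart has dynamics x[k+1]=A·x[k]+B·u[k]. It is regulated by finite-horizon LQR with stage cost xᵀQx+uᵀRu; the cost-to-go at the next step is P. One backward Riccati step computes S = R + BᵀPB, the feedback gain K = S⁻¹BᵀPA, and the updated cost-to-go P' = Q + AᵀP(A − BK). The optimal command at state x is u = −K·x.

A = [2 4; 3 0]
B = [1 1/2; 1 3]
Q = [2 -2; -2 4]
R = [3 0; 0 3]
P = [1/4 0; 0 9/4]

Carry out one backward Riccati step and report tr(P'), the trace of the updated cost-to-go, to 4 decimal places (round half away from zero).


BᵀP = [0.2500 2.2500; 0.1250 6.7500]
S = R + BᵀPB = [3 0; 0 3] + [2.5000 6.8750; 6.8750 20.3125] = [5.5000 6.8750; 6.8750 23.3125]
BᵀPA = [7.2500 1.0000; 20.5000 0.5000]
K = S⁻¹·BᵀPA = [0.3468 0.2455; 0.7771 -0.0510]
A−BK = [1.2646 3.7800; 0.3219 -0.0926]
AᵀP(A−BK) = [2.8054 1.2646; 1.2646 3.7800]
P' = Q + AᵀP(A−BK) = [4.8054 -0.7354; -0.7354 7.7800]
tr(P') = 12.5854

12.5854


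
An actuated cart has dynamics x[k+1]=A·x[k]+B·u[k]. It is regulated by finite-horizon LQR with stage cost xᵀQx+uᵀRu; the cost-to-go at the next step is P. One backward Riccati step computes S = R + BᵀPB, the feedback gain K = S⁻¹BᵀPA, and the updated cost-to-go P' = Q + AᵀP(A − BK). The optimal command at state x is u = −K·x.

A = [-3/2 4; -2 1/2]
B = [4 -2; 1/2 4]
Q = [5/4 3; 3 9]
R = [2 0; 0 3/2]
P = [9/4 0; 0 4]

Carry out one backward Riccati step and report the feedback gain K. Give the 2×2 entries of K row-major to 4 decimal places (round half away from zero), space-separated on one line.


BᵀP = [9.0000 2.0000; -4.5000 16.0000]
S = R + BᵀPB = [2 0; 0 3/2] + [37.0000 -10.0000; -10.0000 73.0000] = [39.0000 -10.0000; -10.0000 74.5000]
BᵀPA = [-17.5000 37.0000; -25.2500 -10.0000]
K = S⁻¹·BᵀPA = [-0.5547 0.9469; -0.4134 -0.0071]
A−BK = [-0.1079 0.1982; -0.0691 0.0551]
AᵀP(A−BK) = [0.9170 -1.1094; -1.1094 1.8938]
P' = Q + AᵀP(A−BK) = [2.1670 1.8906; 1.8906 10.8938]
tr(P') = 13.0608

-0.5547 0.9469 -0.4134 -0.0071


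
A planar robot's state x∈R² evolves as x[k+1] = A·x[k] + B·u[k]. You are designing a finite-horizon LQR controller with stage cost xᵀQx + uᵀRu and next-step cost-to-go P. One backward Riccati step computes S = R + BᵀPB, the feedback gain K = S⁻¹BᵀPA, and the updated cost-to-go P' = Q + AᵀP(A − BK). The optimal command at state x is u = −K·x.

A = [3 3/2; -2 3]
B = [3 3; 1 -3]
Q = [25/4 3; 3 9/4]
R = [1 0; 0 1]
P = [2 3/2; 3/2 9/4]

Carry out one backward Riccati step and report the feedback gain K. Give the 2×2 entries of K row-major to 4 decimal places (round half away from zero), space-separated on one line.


0.2462 1.0834 0.6895 -0.5663

BᵀP = [7.5000 6.7500; 1.5000 -2.2500]
S = R + BᵀPB = [1 0; 0 1] + [29.2500 2.2500; 2.2500 11.2500] = [30.2500 2.2500; 2.2500 12.2500]
BᵀPA = [9.0000 31.5000; 9.0000 -4.5000]
K = S⁻¹·BᵀPA = [0.2462 1.0834; 0.6895 -0.5663]
A−BK = [0.1929 -0.0513; -0.1778 0.2175]
AᵀP(A−BK) = [0.5787 -0.1539; -0.1539 1.5728]
P' = Q + AᵀP(A−BK) = [6.8287 2.8461; 2.8461 3.8228]
tr(P') = 10.6515


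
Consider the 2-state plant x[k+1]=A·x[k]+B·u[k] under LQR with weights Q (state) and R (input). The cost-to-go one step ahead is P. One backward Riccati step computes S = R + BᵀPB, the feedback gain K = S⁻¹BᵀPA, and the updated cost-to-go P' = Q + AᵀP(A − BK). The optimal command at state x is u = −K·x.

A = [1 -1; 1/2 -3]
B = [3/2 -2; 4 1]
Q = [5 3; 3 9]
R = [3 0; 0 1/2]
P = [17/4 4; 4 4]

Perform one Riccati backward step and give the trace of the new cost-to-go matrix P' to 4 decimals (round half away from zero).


15.6394

BᵀP = [22.3750 22.0000; -4.5000 -4.0000]
S = R + BᵀPB = [3 0; 0 1/2] + [121.5625 -22.7500; -22.7500 5.0000] = [124.5625 -22.7500; -22.7500 5.5000]
BᵀPA = [33.3750 -88.3750; -6.5000 16.5000]
K = S⁻¹·BᵀPA = [0.2130 -0.6607; -0.3007 0.2671]
A−BK = [0.0791 0.5253; -0.0514 -0.6243]
AᵀP(A−BK) = [0.1860 -0.4630; -0.4630 1.4535]
P' = Q + AᵀP(A−BK) = [5.1860 2.5370; 2.5370 10.4535]
tr(P') = 15.6394


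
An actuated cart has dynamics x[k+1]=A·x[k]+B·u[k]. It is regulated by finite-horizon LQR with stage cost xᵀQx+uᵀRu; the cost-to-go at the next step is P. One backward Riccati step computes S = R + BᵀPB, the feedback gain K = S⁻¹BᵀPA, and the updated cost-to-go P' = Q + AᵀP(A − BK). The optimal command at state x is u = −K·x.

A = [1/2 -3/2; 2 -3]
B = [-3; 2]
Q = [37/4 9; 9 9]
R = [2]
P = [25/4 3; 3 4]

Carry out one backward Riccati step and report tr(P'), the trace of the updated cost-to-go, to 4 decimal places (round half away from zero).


BᵀP = [-12.7500 -1.0000]
S = R + BᵀPB = [2] + [36.2500] = [38.2500]
BᵀPA = [-8.3750 22.1250]
K = S⁻¹·BᵀPA = [-0.2190 0.5784]
A−BK = [-0.1569 0.2353; 2.4379 -4.1569]
AᵀP(A−BK) = [21.7288 -37.3431; -37.3431 64.2647]
P' = Q + AᵀP(A−BK) = [30.9788 -28.3431; -28.3431 73.2647]
tr(P') = 104.2435

104.2435


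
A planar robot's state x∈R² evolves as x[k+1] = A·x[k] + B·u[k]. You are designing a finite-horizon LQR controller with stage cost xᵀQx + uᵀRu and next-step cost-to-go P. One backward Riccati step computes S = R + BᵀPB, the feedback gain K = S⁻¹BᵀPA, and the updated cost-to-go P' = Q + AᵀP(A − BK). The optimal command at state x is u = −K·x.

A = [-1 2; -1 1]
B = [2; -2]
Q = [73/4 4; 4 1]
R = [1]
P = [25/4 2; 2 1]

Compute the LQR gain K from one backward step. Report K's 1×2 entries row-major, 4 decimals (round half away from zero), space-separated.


-0.7500 1.3571

BᵀP = [8.5000 2.0000]
S = R + BᵀPB = [1] + [13.0000] = [14.0000]
BᵀPA = [-10.5000 19.0000]
K = S⁻¹·BᵀPA = [-0.7500 1.3571]
A−BK = [0.5000 -0.7143; -2.5000 3.7143]
AᵀP(A−BK) = [3.3750 -5.2500; -5.2500 8.2143]
P' = Q + AᵀP(A−BK) = [21.6250 -1.2500; -1.2500 9.2143]
tr(P') = 30.8393


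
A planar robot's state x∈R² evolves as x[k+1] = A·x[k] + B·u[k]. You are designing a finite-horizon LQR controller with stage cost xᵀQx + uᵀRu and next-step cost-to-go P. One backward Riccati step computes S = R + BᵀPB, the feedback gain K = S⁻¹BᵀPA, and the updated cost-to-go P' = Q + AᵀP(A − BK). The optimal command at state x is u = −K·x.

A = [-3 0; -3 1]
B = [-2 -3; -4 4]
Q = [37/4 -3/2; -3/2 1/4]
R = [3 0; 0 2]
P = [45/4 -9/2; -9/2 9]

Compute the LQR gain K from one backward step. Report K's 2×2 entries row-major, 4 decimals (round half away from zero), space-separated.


BᵀP = [-4.5000 -27.0000; -51.7500 49.5000]
S = R + BᵀPB = [3 0; 0 2] + [117.0000 -94.5000; -94.5000 353.2500] = [120.0000 -94.5000; -94.5000 355.2500]
BᵀPA = [94.5000 -27.0000; 6.7500 49.5000]
K = S⁻¹·BᵀPA = [1.0151 -0.1458; 0.2890 0.1005]
A−BK = [-0.1027 0.0100; -0.0957 0.0145]
AᵀP(A−BK) = [3.3710 -0.3990; -0.3990 0.0857]
P' = Q + AᵀP(A−BK) = [12.6210 -1.8990; -1.8990 0.3357]
tr(P') = 12.9567

1.0151 -0.1458 0.2890 0.1005


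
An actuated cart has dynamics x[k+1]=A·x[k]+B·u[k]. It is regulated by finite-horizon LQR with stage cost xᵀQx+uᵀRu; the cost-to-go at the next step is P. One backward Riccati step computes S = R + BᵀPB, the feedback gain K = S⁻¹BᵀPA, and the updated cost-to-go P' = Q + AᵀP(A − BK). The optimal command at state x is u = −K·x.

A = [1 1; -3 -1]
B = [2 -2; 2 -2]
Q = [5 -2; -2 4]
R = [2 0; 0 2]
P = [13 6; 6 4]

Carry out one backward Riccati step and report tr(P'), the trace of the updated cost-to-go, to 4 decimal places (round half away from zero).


20.0940

BᵀP = [38.0000 20.0000; -38.0000 -20.0000]
S = R + BᵀPB = [2 0; 0 2] + [116.0000 -116.0000; -116.0000 116.0000] = [118.0000 -116.0000; -116.0000 118.0000]
BᵀPA = [-22.0000 18.0000; 22.0000 -18.0000]
K = S⁻¹·BᵀPA = [-0.0940 0.0769; 0.0940 -0.0769]
A−BK = [1.3761 0.6923; -2.6239 -1.3077]
AᵀP(A−BK) = [8.8632 4.3846; 4.3846 2.2308]
P' = Q + AᵀP(A−BK) = [13.8632 2.3846; 2.3846 6.2308]
tr(P') = 20.0940


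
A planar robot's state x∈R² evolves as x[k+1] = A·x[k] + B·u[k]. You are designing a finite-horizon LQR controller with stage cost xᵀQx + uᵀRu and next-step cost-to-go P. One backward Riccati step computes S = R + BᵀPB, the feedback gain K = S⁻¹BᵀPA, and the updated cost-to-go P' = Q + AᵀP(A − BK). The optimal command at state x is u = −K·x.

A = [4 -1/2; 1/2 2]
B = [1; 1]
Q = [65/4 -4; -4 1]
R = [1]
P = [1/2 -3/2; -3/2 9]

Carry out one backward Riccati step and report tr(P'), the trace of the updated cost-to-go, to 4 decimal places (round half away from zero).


BᵀP = [-1.0000 7.5000]
S = R + BᵀPB = [1] + [6.5000] = [7.5000]
BᵀPA = [-0.2500 15.5000]
K = S⁻¹·BᵀPA = [-0.0333 2.0667]
A−BK = [4.0333 -2.5667; 0.5333 -0.0667]
AᵀP(A−BK) = [4.2417 -3.1083; -3.1083 7.0917]
P' = Q + AᵀP(A−BK) = [20.4917 -7.1083; -7.1083 8.0917]
tr(P') = 28.5833

28.5833


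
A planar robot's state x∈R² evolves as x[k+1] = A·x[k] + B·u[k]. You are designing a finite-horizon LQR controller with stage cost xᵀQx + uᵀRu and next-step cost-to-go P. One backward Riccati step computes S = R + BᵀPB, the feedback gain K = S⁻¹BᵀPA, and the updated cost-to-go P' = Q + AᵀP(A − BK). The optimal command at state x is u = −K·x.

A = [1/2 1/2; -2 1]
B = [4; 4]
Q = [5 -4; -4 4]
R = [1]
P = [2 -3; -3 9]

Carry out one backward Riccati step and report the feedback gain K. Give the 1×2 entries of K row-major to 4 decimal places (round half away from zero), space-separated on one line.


BᵀP = [-4.0000 24.0000]
S = R + BᵀPB = [1] + [80.0000] = [81.0000]
BᵀPA = [-50.0000 22.0000]
K = S⁻¹·BᵀPA = [-0.6173 0.2716]
A−BK = [2.9691 -0.5864; 0.4691 -0.0864]
AᵀP(A−BK) = [11.6358 -2.4198; -2.4198 0.5247]
P' = Q + AᵀP(A−BK) = [16.6358 -6.4198; -6.4198 4.5247]
tr(P') = 21.1605

-0.6173 0.2716


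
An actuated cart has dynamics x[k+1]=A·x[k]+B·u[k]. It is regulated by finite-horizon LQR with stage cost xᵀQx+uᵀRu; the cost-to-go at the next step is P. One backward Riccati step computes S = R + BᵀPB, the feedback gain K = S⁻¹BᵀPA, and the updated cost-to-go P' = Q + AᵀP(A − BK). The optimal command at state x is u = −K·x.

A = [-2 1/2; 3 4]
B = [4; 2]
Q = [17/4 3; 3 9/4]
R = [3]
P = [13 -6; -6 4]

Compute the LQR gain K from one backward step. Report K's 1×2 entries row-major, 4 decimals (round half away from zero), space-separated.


-0.9771 -0.3359

BᵀP = [40.0000 -16.0000]
S = R + BᵀPB = [3] + [128.0000] = [131.0000]
BᵀPA = [-128.0000 -44.0000]
K = S⁻¹·BᵀPA = [-0.9771 -0.3359]
A−BK = [1.9084 1.8435; 4.9542 4.6718]
AᵀP(A−BK) = [34.9313 31.0076; 31.0076 28.4714]
P' = Q + AᵀP(A−BK) = [39.1813 34.0076; 34.0076 30.7214]
tr(P') = 69.9027
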